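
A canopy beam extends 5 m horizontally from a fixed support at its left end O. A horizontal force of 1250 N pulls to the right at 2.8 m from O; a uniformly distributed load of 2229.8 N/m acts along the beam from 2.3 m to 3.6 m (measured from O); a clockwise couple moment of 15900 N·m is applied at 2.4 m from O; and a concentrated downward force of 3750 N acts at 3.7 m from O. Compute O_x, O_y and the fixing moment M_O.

O_x = -1250 N, O_y = 6649 N, M_O = 38330 N·m

Resultant of the distributed load: 2229.8 × 1.3 = 2898.74 N at 2.95 m from O.
ΣF_x = 0: O_x + 1250 = 0 → O_x = -1250 N.
ΣF_y = 0: O_y − 2229.8·1.3 − 3750 = 0 → O_y = 6649 N.
ΣM about O: M_O − (2229.8·1.3)·2.95 − 15900 − 3750·3.7 = 0 → M_O = 38330 N·m.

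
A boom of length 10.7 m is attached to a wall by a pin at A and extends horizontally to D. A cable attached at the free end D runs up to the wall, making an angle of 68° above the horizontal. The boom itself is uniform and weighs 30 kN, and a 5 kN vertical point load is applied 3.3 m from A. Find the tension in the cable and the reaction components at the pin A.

T = 17.84 kN, A_x = 6.683 kN, A_y = 18.46 kN

ΣM about A: T·sin68°·10.7 − 30·5.35 − 5·3.3 = 0 → T = 177/(10.7·0.927184) = 17.8412 ≈ 17.84 kN.
ΣF_x = 0: A_x − T·cos68° = 0 → A_x = 17.8412 × 0.374607 = 6.683 kN.
ΣF_y = 0: A_y + T·sin68° − 30 − 5 = 0 → A_y = 35 − 17.8412 × 0.927184 = 18.46 kN.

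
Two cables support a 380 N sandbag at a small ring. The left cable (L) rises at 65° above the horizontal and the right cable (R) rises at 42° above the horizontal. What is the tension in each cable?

T_L = 295.3 N, T_R = 167.9 N

ΣF_x = 0: −T_L·cos65° + T_R·cos42° = 0 → T_R = 0.568689·T_L.
ΣF_y = 0: T_L·sin65° + T_R·sin42° = 380.
Substitute: T_L·(0.906308 + 0.568689·0.669131) = 380 → T_L = 295.298 ≈ 295.3 N.
Then T_R = 0.568689 × 295.298 = 167.9 N.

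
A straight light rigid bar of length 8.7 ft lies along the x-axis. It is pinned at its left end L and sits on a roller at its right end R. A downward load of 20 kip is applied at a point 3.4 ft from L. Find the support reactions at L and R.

L_x = 0, L_y = 12.18 kip, R_y = 7.816 kip

ΣM about L: R_y·8.7 − 20·3.4 = 0 → R_y = 68/8.7 = 7.81609 ≈ 7.816 kip.
ΣF_y = 0: L_y + 7.81609 − 20 = 0 → L_y = 12.18 kip.
ΣF_x = 0: no horizontal applied forces, so L_x = 0.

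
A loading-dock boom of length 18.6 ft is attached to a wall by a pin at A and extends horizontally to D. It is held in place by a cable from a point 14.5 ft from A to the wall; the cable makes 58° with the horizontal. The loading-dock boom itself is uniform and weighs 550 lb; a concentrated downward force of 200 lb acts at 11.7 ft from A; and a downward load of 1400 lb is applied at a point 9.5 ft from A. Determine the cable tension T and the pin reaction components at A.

T = 1688 lb, A_x = 894.4 lb, A_y = 718.6 lb

ΣM about A: T·sin58°·14.5 − 550·9.3 − 200·11.7 − 1400·9.5 = 0 → T = 20755/(14.5·0.848048) = 1687.85 ≈ 1688 lb.
ΣF_x = 0: A_x − T·cos58° = 0 → A_x = 1687.85 × 0.529919 = 894.4 lb.
ΣF_y = 0: A_y + T·sin58° − 550 − 200 − 1400 = 0 → A_y = 2150 − 1687.85 × 0.848048 = 718.6 lb.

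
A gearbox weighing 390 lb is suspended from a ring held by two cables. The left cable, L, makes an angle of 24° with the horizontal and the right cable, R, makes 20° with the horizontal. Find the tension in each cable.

T_L = 527.6 lb, T_R = 512.9 lb

ΣF_x = 0: −T_L·cos24° + T_R·cos20° = 0 → T_R = 0.972175·T_L.
ΣF_y = 0: T_L·sin24° + T_R·sin20° = 390.
Substitute: T_L·(0.406737 + 0.972175·0.34202) = 390 → T_L = 527.569 ≈ 527.6 lb.
Then T_R = 0.972175 × 527.569 = 512.9 lb.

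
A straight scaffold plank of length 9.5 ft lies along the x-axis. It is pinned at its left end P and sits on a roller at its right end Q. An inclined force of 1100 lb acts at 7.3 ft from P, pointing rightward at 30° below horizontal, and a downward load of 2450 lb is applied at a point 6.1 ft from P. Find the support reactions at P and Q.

ΣM about P: Q_y·9.5 − 1100·sin30°·7.3 − 2450·6.1 = 0 → Q_y = 18960/9.5 = 1995.79 ≈ 1996 lb.
ΣF_y = 0: P_y + 1995.79 − 1100·sin30° − 2450 = 0 → P_y = 1004 lb.
ΣF_x = 0: P_x + 1100·cos30° = 0 → P_x = -952.6 lb.

P_x = -952.6 lb, P_y = 1004 lb, Q_y = 1996 lb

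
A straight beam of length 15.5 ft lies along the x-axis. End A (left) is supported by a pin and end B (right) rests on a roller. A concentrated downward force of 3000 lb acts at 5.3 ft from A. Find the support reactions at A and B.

Taking moments about A: B_y·15.5 − 3000·5.3 = 0 → B_y = 15900/15.5 = 1025.81 ≈ 1026 lb.
ΣF_y = 0: A_y + 1025.81 − 3000 = 0 → A_y = 1974 lb.
ΣF_x = 0: no horizontal applied forces, so A_x = 0.

A_x = 0, A_y = 1974 lb, B_y = 1026 lb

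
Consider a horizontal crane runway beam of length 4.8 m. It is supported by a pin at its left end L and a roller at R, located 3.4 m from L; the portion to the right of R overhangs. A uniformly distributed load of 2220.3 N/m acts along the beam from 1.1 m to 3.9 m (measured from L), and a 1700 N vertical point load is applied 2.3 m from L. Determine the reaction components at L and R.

L_x = 0, L_y = 2196 N, R_y = 5721 N

Resultant of the distributed load: 2220.3 × 2.8 = 6216.84 N at 2.5 m from L.
ΣM about L: R_y·3.4 − (2220.3·2.8)·2.5 − 1700·2.3 = 0 → R_y = 19452.1/3.4 = 5721.21 ≈ 5721 N.
ΣF_y = 0: L_y + 5721.21 − 2220.3·2.8 − 1700 = 0 → L_y = 2196 N.
ΣF_x = 0: no horizontal applied forces, so L_x = 0.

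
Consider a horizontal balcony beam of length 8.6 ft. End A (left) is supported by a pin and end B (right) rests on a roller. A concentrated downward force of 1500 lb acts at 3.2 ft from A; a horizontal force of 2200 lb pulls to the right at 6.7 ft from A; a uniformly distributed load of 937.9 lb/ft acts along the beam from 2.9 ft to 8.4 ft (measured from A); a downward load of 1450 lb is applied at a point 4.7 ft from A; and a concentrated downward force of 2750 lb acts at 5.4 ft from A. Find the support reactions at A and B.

Resultant of the distributed load: 937.9 × 5.5 = 5158.45 lb at 5.65 ft from A.
Taking moments about A: B_y·8.6 − 1500·3.2 − (937.9·5.5)·5.65 − 1450·4.7 − 2750·5.4 = 0 → B_y = 55610.2425/8.6 = 6466.31 ≈ 6466 lb.
ΣF_y = 0: A_y + 6466.31 − 1500 − 937.9·5.5 − 1450 − 2750 = 0 → A_y = 4392 lb.
ΣF_x = 0: A_x + 2200 = 0 → A_x = -2200 lb.

A_x = -2200 lb, A_y = 4392 lb, B_y = 6466 lb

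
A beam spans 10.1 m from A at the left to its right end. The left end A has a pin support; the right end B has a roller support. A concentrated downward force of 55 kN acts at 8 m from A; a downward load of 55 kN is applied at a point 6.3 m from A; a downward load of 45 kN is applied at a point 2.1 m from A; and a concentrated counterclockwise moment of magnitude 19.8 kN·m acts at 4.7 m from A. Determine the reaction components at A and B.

ΣM about A: B_y·10.1 − 55·8 − 55·6.3 − 45·2.1 + 19.8 = 0 → B_y = 861.2/10.1 = 85.2673 ≈ 85.27 kN.
ΣF_y = 0: A_y + 85.2673 − 55 − 55 − 45 = 0 → A_y = 69.73 kN.
ΣF_x = 0: no horizontal applied forces, so A_x = 0.

A_x = 0, A_y = 69.73 kN, B_y = 85.27 kN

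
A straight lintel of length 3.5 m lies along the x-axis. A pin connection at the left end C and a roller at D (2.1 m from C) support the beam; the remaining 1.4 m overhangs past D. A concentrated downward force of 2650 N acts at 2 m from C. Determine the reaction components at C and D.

Taking moments about C: D_y·2.1 − 2650·2 = 0 → D_y = 5300/2.1 = 2523.81 ≈ 2524 N.
ΣF_y = 0: C_y + 2523.81 − 2650 = 0 → C_y = 126.2 N.
ΣF_x = 0: no horizontal applied forces, so C_x = 0.

C_x = 0, C_y = 126.2 N, D_y = 2524 N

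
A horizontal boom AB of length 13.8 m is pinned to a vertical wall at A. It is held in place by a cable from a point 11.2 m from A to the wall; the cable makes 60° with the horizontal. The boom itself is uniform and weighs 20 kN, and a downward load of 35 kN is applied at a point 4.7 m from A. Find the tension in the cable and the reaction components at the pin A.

T = 31.19 kN, A_x = 15.59 kN, A_y = 27.99 kN

ΣM about A: T·sin60°·11.2 − 20·6.9 − 35·4.7 = 0 → T = 302.5/(11.2·0.866025) = 31.1872 ≈ 31.19 kN.
ΣF_x = 0: A_x − T·cos60° = 0 → A_x = 31.1872 × 0.5 = 15.59 kN.
ΣF_y = 0: A_y + T·sin60° − 20 − 35 = 0 → A_y = 55 − 31.1872 × 0.866025 = 27.99 kN.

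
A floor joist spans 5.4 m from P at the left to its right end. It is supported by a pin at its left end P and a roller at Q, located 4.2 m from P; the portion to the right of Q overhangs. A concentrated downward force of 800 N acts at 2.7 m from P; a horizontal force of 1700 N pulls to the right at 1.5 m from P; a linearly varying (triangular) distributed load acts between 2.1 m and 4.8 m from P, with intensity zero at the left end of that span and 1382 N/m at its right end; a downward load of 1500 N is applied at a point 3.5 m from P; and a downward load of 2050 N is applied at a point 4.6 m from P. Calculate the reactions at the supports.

Resultant of the triangular load: ½ × 1382 × 2.7 = 1865.7 N, acting at 3.9 m from P (one-third of the span from the peak).
Moments about P: Q_y·4.2 − 800·2.7 − (½·1382·2.7)·3.9 − 1500·3.5 − 2050·4.6 = 0 → Q_y = 24116.23/4.2 = 5741.96 ≈ 5742 N.
ΣF_y = 0: P_y + 5741.96 − 800 − ½·1382·2.7 − 1500 − 2050 = 0 → P_y = 473.7 N.
ΣF_x = 0: P_x + 1700 = 0 → P_x = -1700 N.

P_x = -1700 N, P_y = 473.7 N, Q_y = 5742 N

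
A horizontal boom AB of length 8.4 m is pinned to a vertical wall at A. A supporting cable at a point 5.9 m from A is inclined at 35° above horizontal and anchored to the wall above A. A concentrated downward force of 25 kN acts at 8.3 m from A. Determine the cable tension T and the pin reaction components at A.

T = 61.32 kN, A_x = 50.23 kN, A_y = -10.17 kN

ΣM about A: T·sin35°·5.9 − 25·8.3 = 0 → T = 207.5/(5.9·0.573576) = 61.3162 ≈ 61.32 kN.
ΣF_x = 0: A_x − T·cos35° = 0 → A_x = 61.3162 × 0.819152 = 50.23 kN.
ΣF_y = 0: A_y + T·sin35° − 25 = 0 → A_y = 25 − 61.3162 × 0.573576 = -10.17 kN.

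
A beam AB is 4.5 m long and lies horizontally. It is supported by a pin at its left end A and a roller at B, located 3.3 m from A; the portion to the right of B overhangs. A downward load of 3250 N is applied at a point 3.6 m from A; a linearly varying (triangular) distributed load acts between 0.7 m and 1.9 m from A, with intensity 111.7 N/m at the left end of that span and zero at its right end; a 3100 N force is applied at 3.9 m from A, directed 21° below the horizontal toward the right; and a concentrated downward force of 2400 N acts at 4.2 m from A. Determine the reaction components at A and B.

Resultant of the triangular load: ½ × 111.7 × 1.2 = 67.02 N, acting at 1.1 m from A (one-third of the span from the peak).
Taking moments about A: B_y·3.3 − 3250·3.6 − (½·111.7·1.2)·1.1 − 3100·sin21°·3.9 − 2400·4.2 = 0 → B_y = 26186.4/3.3 = 7935.27 ≈ 7935 N.
ΣF_y = 0: A_y + 7935.27 − 3250 − ½·111.7·1.2 − 3100·sin21° − 2400 = 0 → A_y = -1107 N.
ΣF_x = 0: A_x + 3100·cos21° = 0 → A_x = -2894 N.

A_x = -2894 N, A_y = -1107 N, B_y = 7935 N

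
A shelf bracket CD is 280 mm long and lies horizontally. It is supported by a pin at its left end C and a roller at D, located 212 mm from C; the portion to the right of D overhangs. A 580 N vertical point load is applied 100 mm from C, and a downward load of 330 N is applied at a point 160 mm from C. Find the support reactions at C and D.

C_x = 0, C_y = 387.4 N, D_y = 522.6 N

Moments about C: D_y·212 − 580·100 − 330·160 = 0 → D_y = 110800/212 = 522.642 ≈ 522.6 N.
ΣF_y = 0: C_y + 522.642 − 580 − 330 = 0 → C_y = 387.4 N.
ΣF_x = 0: no horizontal applied forces, so C_x = 0.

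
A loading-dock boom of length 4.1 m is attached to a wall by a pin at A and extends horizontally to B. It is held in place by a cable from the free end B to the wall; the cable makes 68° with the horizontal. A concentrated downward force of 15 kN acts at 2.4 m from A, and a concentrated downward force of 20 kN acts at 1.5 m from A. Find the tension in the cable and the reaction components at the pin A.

ΣM about A: T·sin68°·4.1 − 15·2.4 − 20·1.5 = 0 → T = 66/(4.1·0.927184) = 17.3618 ≈ 17.36 kN.
ΣF_x = 0: A_x − T·cos68° = 0 → A_x = 17.3618 × 0.374607 = 6.504 kN.
ΣF_y = 0: A_y + T·sin68° − 15 − 20 = 0 → A_y = 35 − 17.3618 × 0.927184 = 18.90 kN.

T = 17.36 kN, A_x = 6.504 kN, A_y = 18.90 kN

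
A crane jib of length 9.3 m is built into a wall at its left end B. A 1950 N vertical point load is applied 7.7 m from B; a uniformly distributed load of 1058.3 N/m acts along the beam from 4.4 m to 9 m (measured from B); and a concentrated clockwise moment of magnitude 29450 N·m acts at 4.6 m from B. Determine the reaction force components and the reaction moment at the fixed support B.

Resultant of the distributed load: 1058.3 × 4.6 = 4868.18 N at 6.7 m from B.
ΣF_x = 0: B_x = 0.
ΣF_y = 0: B_y − 1950 − 1058.3·4.6 = 0 → B_y = 6818 N.
ΣM about B: M_B − 1950·7.7 − (1058.3·4.6)·6.7 − 29450 = 0 → M_B = 77080 N·m.

B_x = 0, B_y = 6818 N, M_B = 77080 N·m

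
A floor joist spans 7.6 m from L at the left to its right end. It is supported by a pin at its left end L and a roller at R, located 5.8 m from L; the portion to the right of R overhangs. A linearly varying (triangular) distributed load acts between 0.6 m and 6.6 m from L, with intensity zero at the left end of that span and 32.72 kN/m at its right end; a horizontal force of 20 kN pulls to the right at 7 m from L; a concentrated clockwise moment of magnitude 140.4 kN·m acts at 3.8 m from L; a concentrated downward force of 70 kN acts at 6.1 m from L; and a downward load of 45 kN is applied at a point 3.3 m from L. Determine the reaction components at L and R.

L_x = -20.00 kN, L_y = 11.88 kN, R_y = 201.3 kN

Resultant of the triangular load: ½ × 32.72 × 6 = 98.16 kN, acting at 4.6 m from L (one-third of the span from the peak).
Moments about L: R_y·5.8 − (½·32.72·6)·4.6 − 140.4 − 70·6.1 − 45·3.3 = 0 → R_y = 1167.436/5.8 = 201.282 ≈ 201.3 kN.
ΣF_y = 0: L_y + 201.282 − ½·32.72·6 − 70 − 45 = 0 → L_y = 11.88 kN.
ΣF_x = 0: L_x + 20 = 0 → L_x = -20.00 kN.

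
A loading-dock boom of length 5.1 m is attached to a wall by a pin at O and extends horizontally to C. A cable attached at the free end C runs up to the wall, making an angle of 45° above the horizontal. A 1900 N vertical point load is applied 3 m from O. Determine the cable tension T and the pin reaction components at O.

T = 1581 N, O_x = 1118 N, O_y = 782.4 N

ΣM about O: T·sin45°·5.1 − 1900·3 = 0 → T = 5700/(5.1·0.707107) = 1580.59 ≈ 1581 N.
ΣF_x = 0: O_x − T·cos45° = 0 → O_x = 1580.59 × 0.707107 = 1118 N.
ΣF_y = 0: O_y + T·sin45° − 1900 = 0 → O_y = 1900 − 1580.59 × 0.707107 = 782.4 N.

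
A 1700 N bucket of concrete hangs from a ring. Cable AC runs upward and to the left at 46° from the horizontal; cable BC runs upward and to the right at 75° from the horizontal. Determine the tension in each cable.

T_AC = 513.3 N, T_BC = 1378 N

ΣF_x = 0: −T_AC·cos46° + T_BC·cos75° = 0 → T_BC = 2.68395·T_AC.
ΣF_y = 0: T_AC·sin46° + T_BC·sin75° = 1700.
Substitute: T_AC·(0.71934 + 2.68395·0.965926) = 1700 → T_AC = 513.31 ≈ 513.3 N.
Then T_BC = 2.68395 × 513.31 = 1378 N.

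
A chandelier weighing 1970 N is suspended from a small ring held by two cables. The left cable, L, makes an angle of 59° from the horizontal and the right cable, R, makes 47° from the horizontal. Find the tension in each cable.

T_L = 1398 N, T_R = 1056 N

ΣF_x = 0: −T_L·cos59° + T_R·cos47° = 0 → T_R = 0.75519·T_L.
ΣF_y = 0: T_L·sin59° + T_R·sin47° = 1970.
Substitute: T_L·(0.857167 + 0.75519·0.731354) = 1970 → T_L = 1397.68 ≈ 1398 N.
Then T_R = 0.75519 × 1397.68 = 1056 N.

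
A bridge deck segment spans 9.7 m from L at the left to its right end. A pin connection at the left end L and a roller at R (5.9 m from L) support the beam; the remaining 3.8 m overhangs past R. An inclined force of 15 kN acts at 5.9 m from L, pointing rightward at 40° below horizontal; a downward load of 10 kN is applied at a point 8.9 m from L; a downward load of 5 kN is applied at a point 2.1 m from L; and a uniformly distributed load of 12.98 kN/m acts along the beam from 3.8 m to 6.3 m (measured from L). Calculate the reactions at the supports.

Resultant of the distributed load: 12.98 × 2.5 = 32.45 kN at 5.05 m from L.
ΣM about L: R_y·5.9 − 15·sin40°·5.9 − 10·8.9 − 5·2.1 − (12.98·2.5)·5.05 = 0 → R_y = 320.259/5.9 = 54.2812 ≈ 54.28 kN.
ΣF_y = 0: L_y + 54.2812 − 15·sin40° − 10 − 5 − 12.98·2.5 = 0 → L_y = 2.811 kN.
ΣF_x = 0: L_x + 15·cos40° = 0 → L_x = -11.49 kN.

L_x = -11.49 kN, L_y = 2.811 kN, R_y = 54.28 kN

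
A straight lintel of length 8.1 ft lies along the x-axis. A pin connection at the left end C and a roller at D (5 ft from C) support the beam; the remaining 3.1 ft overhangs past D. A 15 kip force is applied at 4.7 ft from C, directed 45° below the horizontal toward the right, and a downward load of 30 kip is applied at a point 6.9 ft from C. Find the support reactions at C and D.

C_x = -10.61 kip, C_y = -10.76 kip, D_y = 51.37 kip

Taking moments about C: D_y·5 − 15·sin45°·4.7 − 30·6.9 = 0 → D_y = 256.851/5 = 51.3702 ≈ 51.37 kip.
ΣF_y = 0: C_y + 51.3702 − 15·sin45° − 30 = 0 → C_y = -10.76 kip.
ΣF_x = 0: C_x + 15·cos45° = 0 → C_x = -10.61 kip.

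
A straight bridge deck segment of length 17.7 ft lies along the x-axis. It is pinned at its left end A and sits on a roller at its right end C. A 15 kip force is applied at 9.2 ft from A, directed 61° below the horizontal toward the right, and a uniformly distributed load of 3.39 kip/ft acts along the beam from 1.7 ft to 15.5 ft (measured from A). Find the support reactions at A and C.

Resultant of the distributed load: 3.39 × 13.8 = 46.782 kip at 8.6 ft from A.
ΣM about A: C_y·17.7 − 15·sin61°·9.2 − (3.39·13.8)·8.6 = 0 → C_y = 523.023/17.7 = 29.5493 ≈ 29.55 kip.
ΣF_y = 0: A_y + 29.5493 − 15·sin61° − 3.39·13.8 = 0 → A_y = 30.35 kip.
ΣF_x = 0: A_x + 15·cos61° = 0 → A_x = -7.272 kip.

A_x = -7.272 kip, A_y = 30.35 kip, C_y = 29.55 kip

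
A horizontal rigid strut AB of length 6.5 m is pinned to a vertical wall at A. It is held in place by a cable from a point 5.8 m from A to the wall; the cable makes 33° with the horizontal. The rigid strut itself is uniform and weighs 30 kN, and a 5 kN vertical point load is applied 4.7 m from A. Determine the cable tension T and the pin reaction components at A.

ΣM about A: T·sin33°·5.8 − 30·3.25 − 5·4.7 = 0 → T = 121/(5.8·0.544639) = 38.3044 ≈ 38.30 kN.
ΣF_x = 0: A_x − T·cos33° = 0 → A_x = 38.3044 × 0.838671 = 32.12 kN.
ΣF_y = 0: A_y + T·sin33° − 30 − 5 = 0 → A_y = 35 − 38.3044 × 0.544639 = 14.14 kN.

T = 38.30 kN, A_x = 32.12 kN, A_y = 14.14 kN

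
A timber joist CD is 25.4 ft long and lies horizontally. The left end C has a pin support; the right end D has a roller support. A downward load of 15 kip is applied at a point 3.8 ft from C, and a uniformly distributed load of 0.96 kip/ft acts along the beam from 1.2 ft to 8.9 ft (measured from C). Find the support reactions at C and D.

Resultant of the distributed load: 0.96 × 7.7 = 7.392 kip at 5.05 ft from C.
ΣM about C: D_y·25.4 − 15·3.8 − (0.96·7.7)·5.05 = 0 → D_y = 94.3296/25.4 = 3.71376 ≈ 3.714 kip.
ΣF_y = 0: C_y + 3.71376 − 15 − 0.96·7.7 = 0 → C_y = 18.68 kip.
ΣF_x = 0: no horizontal applied forces, so C_x = 0.

C_x = 0, C_y = 18.68 kip, D_y = 3.714 kip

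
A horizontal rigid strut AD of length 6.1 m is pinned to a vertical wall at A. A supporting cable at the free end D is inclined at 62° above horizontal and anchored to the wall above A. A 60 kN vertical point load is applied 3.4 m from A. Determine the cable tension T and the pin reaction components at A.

T = 37.88 kN, A_x = 17.78 kN, A_y = 26.56 kN

ΣM about A: T·sin62°·6.1 − 60·3.4 = 0 → T = 204/(6.1·0.882948) = 37.8761 ≈ 37.88 kN.
ΣF_x = 0: A_x − T·cos62° = 0 → A_x = 37.8761 × 0.469472 = 17.78 kN.
ΣF_y = 0: A_y + T·sin62° − 60 = 0 → A_y = 60 − 37.8761 × 0.882948 = 26.56 kN.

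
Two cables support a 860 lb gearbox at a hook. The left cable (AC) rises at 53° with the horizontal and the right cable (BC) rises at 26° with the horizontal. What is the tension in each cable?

T_AC = 787.4 lb, T_BC = 527.2 lb

ΣF_x = 0: −T_AC·cos53° + T_BC·cos26° = 0 → T_BC = 0.669581·T_AC.
ΣF_y = 0: T_AC·sin53° + T_BC·sin26° = 860.
Substitute: T_AC·(0.798636 + 0.669581·0.438371) = 860 → T_AC = 787.43 ≈ 787.4 lb.
Then T_BC = 0.669581 × 787.43 = 527.2 lb.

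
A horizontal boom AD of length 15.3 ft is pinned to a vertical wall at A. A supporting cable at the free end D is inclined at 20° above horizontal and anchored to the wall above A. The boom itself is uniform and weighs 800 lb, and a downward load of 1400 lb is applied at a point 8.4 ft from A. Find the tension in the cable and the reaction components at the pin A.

T = 3417 lb, A_x = 3211 lb, A_y = 1031 lb

ΣM about A: T·sin20°·15.3 − 800·7.65 − 1400·8.4 = 0 → T = 17880/(15.3·0.34202) = 3416.84 ≈ 3417 lb.
ΣF_x = 0: A_x − T·cos20° = 0 → A_x = 3416.84 × 0.939693 = 3211 lb.
ΣF_y = 0: A_y + T·sin20° − 800 − 1400 = 0 → A_y = 2200 − 3416.84 × 0.34202 = 1031 lb.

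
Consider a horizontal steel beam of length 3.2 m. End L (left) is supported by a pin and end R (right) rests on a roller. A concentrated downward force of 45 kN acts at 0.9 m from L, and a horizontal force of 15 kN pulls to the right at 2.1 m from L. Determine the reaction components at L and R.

L_x = -15.00 kN, L_y = 32.34 kN, R_y = 12.66 kN

Taking moments about L: R_y·3.2 − 45·0.9 = 0 → R_y = 40.5/3.2 = 12.6562 ≈ 12.66 kN.
ΣF_y = 0: L_y + 12.6562 − 45 = 0 → L_y = 32.34 kN.
ΣF_x = 0: L_x + 15 = 0 → L_x = -15.00 kN.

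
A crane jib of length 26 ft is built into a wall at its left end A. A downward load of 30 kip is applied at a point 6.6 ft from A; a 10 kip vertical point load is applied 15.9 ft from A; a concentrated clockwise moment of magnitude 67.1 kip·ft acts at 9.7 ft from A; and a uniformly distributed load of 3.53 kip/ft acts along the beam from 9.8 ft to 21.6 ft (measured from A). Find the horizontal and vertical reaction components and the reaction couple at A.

Resultant of the distributed load: 3.53 × 11.8 = 41.654 kip at 15.7 ft from A.
ΣF_x = 0: A_x = 0.
ΣF_y = 0: A_y − 30 − 10 − 3.53·11.8 = 0 → A_y = 81.65 kip.
ΣM about A: M_A − 30·6.6 − 10·15.9 − 67.1 − (3.53·11.8)·15.7 = 0 → M_A = 1078 kip·ft.

A_x = 0, A_y = 81.65 kip, M_A = 1078 kip·ft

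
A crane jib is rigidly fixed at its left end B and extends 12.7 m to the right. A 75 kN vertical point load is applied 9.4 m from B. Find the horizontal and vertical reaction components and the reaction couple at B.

B_x = 0, B_y = 75.00 kN, M_B = 705.0 kN·m

ΣF_x = 0: B_x = 0.
ΣF_y = 0: B_y − 75 = 0 → B_y = 75.00 kN.
ΣM about B: M_B − 75·9.4 = 0 → M_B = 705.0 kN·m.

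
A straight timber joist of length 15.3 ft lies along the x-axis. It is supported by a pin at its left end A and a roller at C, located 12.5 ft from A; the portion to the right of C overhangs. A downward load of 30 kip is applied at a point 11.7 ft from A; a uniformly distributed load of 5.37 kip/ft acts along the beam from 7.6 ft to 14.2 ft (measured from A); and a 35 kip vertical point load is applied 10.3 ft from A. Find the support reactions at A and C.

Resultant of the distributed load: 5.37 × 6.6 = 35.442 kip at 10.9 ft from A.
Moments about A: C_y·12.5 − 30·11.7 − (5.37·6.6)·10.9 − 35·10.3 = 0 → C_y = 1097.8178/12.5 = 87.8254 ≈ 87.83 kip.
ΣF_y = 0: A_y + 87.8254 − 30 − 5.37·6.6 − 35 = 0 → A_y = 12.62 kip.
ΣF_x = 0: no horizontal applied forces, so A_x = 0.

A_x = 0, A_y = 12.62 kip, C_y = 87.83 kip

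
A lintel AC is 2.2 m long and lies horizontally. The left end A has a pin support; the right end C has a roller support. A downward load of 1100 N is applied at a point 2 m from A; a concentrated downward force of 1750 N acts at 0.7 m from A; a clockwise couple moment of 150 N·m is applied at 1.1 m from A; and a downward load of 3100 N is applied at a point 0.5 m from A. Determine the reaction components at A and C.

A_x = 0, A_y = 3620 N, C_y = 2330 N

Moments about A: C_y·2.2 − 1100·2 − 1750·0.7 − 150 − 3100·0.5 = 0 → C_y = 5125/2.2 = 2329.55 ≈ 2330 N.
ΣF_y = 0: A_y + 2329.55 − 1100 − 1750 − 3100 = 0 → A_y = 3620 N.
ΣF_x = 0: no horizontal applied forces, so A_x = 0.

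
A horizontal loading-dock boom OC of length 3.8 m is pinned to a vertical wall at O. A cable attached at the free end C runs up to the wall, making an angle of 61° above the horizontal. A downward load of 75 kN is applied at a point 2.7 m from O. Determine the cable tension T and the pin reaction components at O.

T = 60.93 kN, O_x = 29.54 kN, O_y = 21.71 kN

ΣM about O: T·sin61°·3.8 − 75·2.7 = 0 → T = 202.5/(3.8·0.87462) = 60.9287 ≈ 60.93 kN.
ΣF_x = 0: O_x − T·cos61° = 0 → O_x = 60.9287 × 0.48481 = 29.54 kN.
ΣF_y = 0: O_y + T·sin61° − 75 = 0 → O_y = 75 − 60.9287 × 0.87462 = 21.71 kN.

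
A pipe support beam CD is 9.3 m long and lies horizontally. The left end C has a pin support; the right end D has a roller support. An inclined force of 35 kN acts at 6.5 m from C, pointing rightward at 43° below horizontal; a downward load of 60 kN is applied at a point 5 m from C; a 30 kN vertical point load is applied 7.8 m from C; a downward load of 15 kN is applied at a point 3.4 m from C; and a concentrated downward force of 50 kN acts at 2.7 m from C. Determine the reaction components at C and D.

C_x = -25.60 kN, C_y = 84.77 kN, D_y = 94.10 kN

Taking moments about C: D_y·9.3 − 35·sin43°·6.5 − 60·5 − 30·7.8 − 15·3.4 − 50·2.7 = 0 → D_y = 875.155/9.3 = 94.1027 ≈ 94.10 kN.
ΣF_y = 0: C_y + 94.1027 − 35·sin43° − 60 − 30 − 15 − 50 = 0 → C_y = 84.77 kN.
ΣF_x = 0: C_x + 35·cos43° = 0 → C_x = -25.60 kN.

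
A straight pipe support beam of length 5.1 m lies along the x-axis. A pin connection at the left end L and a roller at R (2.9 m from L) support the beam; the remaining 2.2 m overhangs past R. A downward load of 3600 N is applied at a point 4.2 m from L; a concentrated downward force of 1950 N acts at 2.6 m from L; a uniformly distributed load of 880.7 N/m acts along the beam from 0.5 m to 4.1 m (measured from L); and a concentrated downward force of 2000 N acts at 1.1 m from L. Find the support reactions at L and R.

L_x = 0, L_y = 485.3 N, R_y = 10240 N

Resultant of the distributed load: 880.7 × 3.6 = 3170.52 N at 2.3 m from L.
Taking moments about L: R_y·2.9 − 3600·4.2 − 1950·2.6 − (880.7·3.6)·2.3 − 2000·1.1 = 0 → R_y = 29682.196/2.9 = 10235.2 ≈ 10240 N.
ΣF_y = 0: L_y + 10235.2 − 3600 − 1950 − 880.7·3.6 − 2000 = 0 → L_y = 485.3 N.
ΣF_x = 0: no horizontal applied forces, so L_x = 0.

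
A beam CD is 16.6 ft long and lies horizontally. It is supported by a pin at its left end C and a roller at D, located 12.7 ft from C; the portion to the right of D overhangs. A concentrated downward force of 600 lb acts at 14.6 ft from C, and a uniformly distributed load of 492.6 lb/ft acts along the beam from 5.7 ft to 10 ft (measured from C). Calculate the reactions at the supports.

C_x = 0, C_y = 719.1 lb, D_y = 1999 lb

Resultant of the distributed load: 492.6 × 4.3 = 2118.18 lb at 7.85 ft from C.
ΣM about C: D_y·12.7 − 600·14.6 − (492.6·4.3)·7.85 = 0 → D_y = 25387.713/12.7 = 1999.03 ≈ 1999 lb.
ΣF_y = 0: C_y + 1999.03 − 600 − 492.6·4.3 = 0 → C_y = 719.1 lb.
ΣF_x = 0: no horizontal applied forces, so C_x = 0.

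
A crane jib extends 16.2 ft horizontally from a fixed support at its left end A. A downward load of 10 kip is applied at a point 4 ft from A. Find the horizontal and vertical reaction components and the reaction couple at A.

A_x = 0, A_y = 10.00 kip, M_A = 40.00 kip·ft

ΣF_x = 0: A_x = 0.
ΣF_y = 0: A_y − 10 = 0 → A_y = 10.00 kip.
ΣM about A: M_A − 10·4 = 0 → M_A = 40.00 kip·ft.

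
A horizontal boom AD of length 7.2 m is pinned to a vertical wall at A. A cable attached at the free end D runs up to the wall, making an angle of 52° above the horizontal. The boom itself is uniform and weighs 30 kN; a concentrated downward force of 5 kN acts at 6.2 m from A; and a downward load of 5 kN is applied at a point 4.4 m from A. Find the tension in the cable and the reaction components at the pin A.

T = 28.38 kN, A_x = 17.47 kN, A_y = 17.64 kN

ΣM about A: T·sin52°·7.2 − 30·3.6 − 5·6.2 − 5·4.4 = 0 → T = 161/(7.2·0.788011) = 28.3766 ≈ 28.38 kN.
ΣF_x = 0: A_x − T·cos52° = 0 → A_x = 28.3766 × 0.615661 = 17.47 kN.
ΣF_y = 0: A_y + T·sin52° − 30 − 5 − 5 = 0 → A_y = 40 − 28.3766 × 0.788011 = 17.64 kN.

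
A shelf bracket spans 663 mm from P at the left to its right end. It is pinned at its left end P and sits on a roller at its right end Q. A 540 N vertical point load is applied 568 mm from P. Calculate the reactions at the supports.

Moments about P: Q_y·663 − 540·568 = 0 → Q_y = 306720/663 = 462.624 ≈ 462.6 N.
ΣF_y = 0: P_y + 462.624 − 540 = 0 → P_y = 77.38 N.
ΣF_x = 0: no horizontal applied forces, so P_x = 0.

P_x = 0, P_y = 77.38 N, Q_y = 462.6 N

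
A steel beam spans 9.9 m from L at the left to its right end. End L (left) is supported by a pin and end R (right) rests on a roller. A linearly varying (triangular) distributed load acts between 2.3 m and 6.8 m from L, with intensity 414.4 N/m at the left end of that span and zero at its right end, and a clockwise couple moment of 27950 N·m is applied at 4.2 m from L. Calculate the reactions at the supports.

Resultant of the triangular load: ½ × 414.4 × 4.5 = 932.4 N, acting at 3.8 m from L (one-third of the span from the peak).
ΣM about L: R_y·9.9 − (½·414.4·4.5)·3.8 − 27950 = 0 → R_y = 31493.12/9.9 = 3181.12 ≈ 3181 N.
ΣF_y = 0: L_y + 3181.12 − ½·414.4·4.5 = 0 → L_y = -2249 N.
ΣF_x = 0: no horizontal applied forces, so L_x = 0.

L_x = 0, L_y = -2249 N, R_y = 3181 N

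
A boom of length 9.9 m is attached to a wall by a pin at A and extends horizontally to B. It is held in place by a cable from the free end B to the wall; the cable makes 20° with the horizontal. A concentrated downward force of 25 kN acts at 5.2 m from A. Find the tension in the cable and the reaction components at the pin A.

ΣM about A: T·sin20°·9.9 − 25·5.2 = 0 → T = 130/(9.9·0.34202) = 38.3934 ≈ 38.39 kN.
ΣF_x = 0: A_x − T·cos20° = 0 → A_x = 38.3934 × 0.939693 = 36.08 kN.
ΣF_y = 0: A_y + T·sin20° − 25 = 0 → A_y = 25 − 38.3934 × 0.34202 = 11.87 kN.

T = 38.39 kN, A_x = 36.08 kN, A_y = 11.87 kN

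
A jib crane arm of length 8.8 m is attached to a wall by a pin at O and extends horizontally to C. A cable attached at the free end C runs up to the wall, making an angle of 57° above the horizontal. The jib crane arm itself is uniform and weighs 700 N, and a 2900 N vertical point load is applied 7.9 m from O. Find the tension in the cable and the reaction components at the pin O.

T = 3522 N, O_x = 1918 N, O_y = 646.6 N

ΣM about O: T·sin57°·8.8 − 700·4.4 − 2900·7.9 = 0 → T = 25990/(8.8·0.838671) = 3521.53 ≈ 3522 N.
ΣF_x = 0: O_x − T·cos57° = 0 → O_x = 3521.53 × 0.544639 = 1918 N.
ΣF_y = 0: O_y + T·sin57° − 700 − 2900 = 0 → O_y = 3600 − 3521.53 × 0.838671 = 646.6 N.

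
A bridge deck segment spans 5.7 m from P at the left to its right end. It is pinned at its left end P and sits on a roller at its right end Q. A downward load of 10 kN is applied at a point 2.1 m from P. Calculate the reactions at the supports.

ΣM about P: Q_y·5.7 − 10·2.1 = 0 → Q_y = 21/5.7 = 3.68421 ≈ 3.684 kN.
ΣF_y = 0: P_y + 3.68421 − 10 = 0 → P_y = 6.316 kN.
ΣF_x = 0: no horizontal applied forces, so P_x = 0.

P_x = 0, P_y = 6.316 kN, Q_y = 3.684 kN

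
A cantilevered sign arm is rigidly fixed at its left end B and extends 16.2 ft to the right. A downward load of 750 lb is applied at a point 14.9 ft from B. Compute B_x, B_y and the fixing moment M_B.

B_x = 0, B_y = 750.0 lb, M_B = 11180 lb·ft

ΣF_x = 0: B_x = 0.
ΣF_y = 0: B_y − 750 = 0 → B_y = 750.0 lb.
ΣM about B: M_B − 750·14.9 = 0 → M_B = 11180 lb·ft.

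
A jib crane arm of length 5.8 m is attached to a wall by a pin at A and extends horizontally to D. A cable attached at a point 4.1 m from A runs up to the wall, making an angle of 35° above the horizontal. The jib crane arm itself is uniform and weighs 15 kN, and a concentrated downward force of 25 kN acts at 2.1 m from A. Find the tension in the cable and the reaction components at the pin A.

ΣM about A: T·sin35°·4.1 − 15·2.9 − 25·2.1 = 0 → T = 96/(4.1·0.573576) = 40.8222 ≈ 40.82 kN.
ΣF_x = 0: A_x − T·cos35° = 0 → A_x = 40.8222 × 0.819152 = 33.44 kN.
ΣF_y = 0: A_y + T·sin35° − 15 − 25 = 0 → A_y = 40 − 40.8222 × 0.573576 = 16.59 kN.

T = 40.82 kN, A_x = 33.44 kN, A_y = 16.59 kN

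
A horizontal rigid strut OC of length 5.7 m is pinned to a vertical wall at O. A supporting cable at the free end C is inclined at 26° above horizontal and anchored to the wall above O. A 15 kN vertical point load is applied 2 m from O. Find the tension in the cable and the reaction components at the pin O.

T = 12.01 kN, O_x = 10.79 kN, O_y = 9.737 kN

ΣM about O: T·sin26°·5.7 − 15·2 = 0 → T = 30/(5.7·0.438371) = 12.0062 ≈ 12.01 kN.
ΣF_x = 0: O_x − T·cos26° = 0 → O_x = 12.0062 × 0.898794 = 10.79 kN.
ΣF_y = 0: O_y + T·sin26° − 15 = 0 → O_y = 15 − 12.0062 × 0.438371 = 9.737 kN.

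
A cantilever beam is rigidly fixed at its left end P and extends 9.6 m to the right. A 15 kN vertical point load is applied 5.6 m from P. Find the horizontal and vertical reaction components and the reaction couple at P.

P_x = 0, P_y = 15.00 kN, M_P = 84.00 kN·m

ΣF_x = 0: P_x = 0.
ΣF_y = 0: P_y − 15 = 0 → P_y = 15.00 kN.
ΣM about P: M_P − 15·5.6 = 0 → M_P = 84.00 kN·m.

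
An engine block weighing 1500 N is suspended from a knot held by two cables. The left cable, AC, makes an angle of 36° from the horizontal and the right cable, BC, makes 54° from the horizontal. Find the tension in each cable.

T_AC = 881.7 N, T_BC = 1214 N

ΣF_x = 0: −T_AC·cos36° + T_BC·cos54° = 0 → T_BC = 1.37638·T_AC.
ΣF_y = 0: T_AC·sin36° + T_BC·sin54° = 1500.
Substitute: T_AC·(0.587785 + 1.37638·0.809017) = 1500 → T_AC = 881.679 ≈ 881.7 N.
Then T_BC = 1.37638 × 881.679 = 1214 N.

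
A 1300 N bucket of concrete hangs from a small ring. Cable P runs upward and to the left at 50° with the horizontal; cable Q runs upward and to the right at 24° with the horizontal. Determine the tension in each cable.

ΣF_x = 0: −T_P·cos50° + T_Q·cos24° = 0 → T_Q = 0.703619·T_P.
ΣF_y = 0: T_P·sin50° + T_Q·sin24° = 1300.
Substitute: T_P·(0.766044 + 0.703619·0.406737) = 1300 → T_P = 1235.47 ≈ 1235 N.
Then T_Q = 0.703619 × 1235.47 = 869.3 N.

T_P = 1235 N, T_Q = 869.3 N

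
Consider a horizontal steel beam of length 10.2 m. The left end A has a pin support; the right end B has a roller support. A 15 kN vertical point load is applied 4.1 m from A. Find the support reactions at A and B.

A_x = 0, A_y = 8.971 kN, B_y = 6.029 kN

Taking moments about A: B_y·10.2 − 15·4.1 = 0 → B_y = 61.5/10.2 = 6.02941 ≈ 6.029 kN.
ΣF_y = 0: A_y + 6.02941 − 15 = 0 → A_y = 8.971 kN.
ΣF_x = 0: no horizontal applied forces, so A_x = 0.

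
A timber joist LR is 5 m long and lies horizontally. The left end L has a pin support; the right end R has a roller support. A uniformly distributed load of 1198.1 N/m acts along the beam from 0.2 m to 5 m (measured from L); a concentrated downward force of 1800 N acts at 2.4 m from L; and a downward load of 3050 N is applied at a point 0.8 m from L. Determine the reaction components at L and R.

Resultant of the distributed load: 1198.1 × 4.8 = 5750.88 N at 2.6 m from L.
ΣM about L: R_y·5 − (1198.1·4.8)·2.6 − 1800·2.4 − 3050·0.8 = 0 → R_y = 21712.288/5 = 4342.46 ≈ 4342 N.
ΣF_y = 0: L_y + 4342.46 − 1198.1·4.8 − 1800 − 3050 = 0 → L_y = 6258 N.
ΣF_x = 0: no horizontal applied forces, so L_x = 0.

L_x = 0, L_y = 6258 N, R_y = 4342 N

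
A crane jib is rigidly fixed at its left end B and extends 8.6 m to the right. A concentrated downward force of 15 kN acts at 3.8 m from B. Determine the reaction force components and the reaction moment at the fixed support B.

ΣF_x = 0: B_x = 0.
ΣF_y = 0: B_y − 15 = 0 → B_y = 15.00 kN.
ΣM about B: M_B − 15·3.8 = 0 → M_B = 57.00 kN·m.

B_x = 0, B_y = 15.00 kN, M_B = 57.00 kN·m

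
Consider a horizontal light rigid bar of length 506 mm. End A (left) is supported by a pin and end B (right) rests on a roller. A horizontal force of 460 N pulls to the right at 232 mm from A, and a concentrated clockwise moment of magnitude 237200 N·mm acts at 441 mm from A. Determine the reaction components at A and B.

A_x = -460.0 N, A_y = -468.8 N, B_y = 468.8 N

Taking moments about A: B_y·506 − 237200 = 0 → B_y = 237200/506 = 468.775 ≈ 468.8 N.
ΣF_y = 0: A_y + 468.775  = 0 → A_y = -468.8 N.
ΣF_x = 0: A_x + 460 = 0 → A_x = -460.0 N.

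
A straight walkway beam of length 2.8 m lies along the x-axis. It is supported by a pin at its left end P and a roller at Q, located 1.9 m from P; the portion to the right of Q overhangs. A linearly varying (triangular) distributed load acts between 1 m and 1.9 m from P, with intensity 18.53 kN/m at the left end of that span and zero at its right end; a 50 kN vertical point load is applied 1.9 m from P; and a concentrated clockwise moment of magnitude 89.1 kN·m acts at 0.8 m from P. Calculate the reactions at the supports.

P_x = 0, P_y = -44.26 kN, Q_y = 102.6 kN

Resultant of the triangular load: ½ × 18.53 × 0.9 = 8.3385 kN, acting at 1.3 m from P (one-third of the span from the peak).
ΣM about P: Q_y·1.9 − (½·18.53·0.9)·1.3 − 50·1.9 − 89.1 = 0 → Q_y = 194.94005/1.9 = 102.6 kN.
ΣF_y = 0: P_y + 102.6 − ½·18.53·0.9 − 50 = 0 → P_y = -44.26 kN.
ΣF_x = 0: no horizontal applied forces, so P_x = 0.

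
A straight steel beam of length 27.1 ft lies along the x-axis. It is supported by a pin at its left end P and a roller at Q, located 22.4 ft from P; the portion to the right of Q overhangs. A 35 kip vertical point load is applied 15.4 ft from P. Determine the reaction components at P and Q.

P_x = 0, P_y = 10.94 kip, Q_y = 24.06 kip

Moments about P: Q_y·22.4 − 35·15.4 = 0 → Q_y = 539/22.4 = 24.0625 ≈ 24.06 kip.
ΣF_y = 0: P_y + 24.0625 − 35 = 0 → P_y = 10.94 kip.
ΣF_x = 0: no horizontal applied forces, so P_x = 0.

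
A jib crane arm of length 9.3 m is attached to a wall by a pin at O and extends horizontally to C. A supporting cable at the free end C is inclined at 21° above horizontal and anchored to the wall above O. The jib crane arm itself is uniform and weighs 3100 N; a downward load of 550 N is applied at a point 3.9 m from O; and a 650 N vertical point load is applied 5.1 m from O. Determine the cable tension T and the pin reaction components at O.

T = 5963 N, O_x = 5567 N, O_y = 2163 N

ΣM about O: T·sin21°·9.3 − 3100·4.65 − 550·3.9 − 650·5.1 = 0 → T = 19875/(9.3·0.358368) = 5963.41 ≈ 5963 N.
ΣF_x = 0: O_x − T·cos21° = 0 → O_x = 5963.41 × 0.93358 = 5567 N.
ΣF_y = 0: O_y + T·sin21° − 3100 − 550 − 650 = 0 → O_y = 4300 − 5963.41 × 0.358368 = 2163 N.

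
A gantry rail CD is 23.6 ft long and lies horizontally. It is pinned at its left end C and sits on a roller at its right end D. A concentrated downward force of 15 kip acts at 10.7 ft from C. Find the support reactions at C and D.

ΣM about C: D_y·23.6 − 15·10.7 = 0 → D_y = 160.5/23.6 = 6.80085 ≈ 6.801 kip.
ΣF_y = 0: C_y + 6.80085 − 15 = 0 → C_y = 8.199 kip.
ΣF_x = 0: no horizontal applied forces, so C_x = 0.

C_x = 0, C_y = 8.199 kip, D_y = 6.801 kip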